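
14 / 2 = 7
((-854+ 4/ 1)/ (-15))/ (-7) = -8.10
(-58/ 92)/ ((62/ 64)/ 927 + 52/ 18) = -430128/ 1971721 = -0.22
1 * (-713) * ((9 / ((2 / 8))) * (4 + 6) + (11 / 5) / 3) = -3858043 / 15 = -257202.87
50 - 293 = -243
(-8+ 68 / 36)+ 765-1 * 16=6686 / 9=742.89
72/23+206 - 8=4626/23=201.13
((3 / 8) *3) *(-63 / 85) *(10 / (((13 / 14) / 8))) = -15876 / 221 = -71.84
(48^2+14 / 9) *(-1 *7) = -145250 / 9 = -16138.89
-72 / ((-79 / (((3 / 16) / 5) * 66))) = 891 / 395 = 2.26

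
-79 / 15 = -5.27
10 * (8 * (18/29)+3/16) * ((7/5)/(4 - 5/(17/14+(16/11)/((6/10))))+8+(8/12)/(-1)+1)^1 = 467879647/1024048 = 456.89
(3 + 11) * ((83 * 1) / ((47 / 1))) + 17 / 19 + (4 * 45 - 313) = -95892 / 893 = -107.38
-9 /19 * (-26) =234 /19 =12.32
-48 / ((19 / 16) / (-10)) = 7680 / 19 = 404.21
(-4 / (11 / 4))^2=2.12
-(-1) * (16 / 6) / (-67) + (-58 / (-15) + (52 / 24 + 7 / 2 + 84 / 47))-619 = -28705618 / 47235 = -607.72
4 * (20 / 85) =16 / 17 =0.94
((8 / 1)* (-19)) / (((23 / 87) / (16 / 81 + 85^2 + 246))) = -2667576136 / 621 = -4295613.75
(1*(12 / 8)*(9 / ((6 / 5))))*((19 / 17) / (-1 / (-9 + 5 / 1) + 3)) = 855 / 221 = 3.87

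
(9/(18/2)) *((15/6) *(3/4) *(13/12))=65/32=2.03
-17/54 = -0.31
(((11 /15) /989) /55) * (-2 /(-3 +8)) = -2 /370875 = -0.00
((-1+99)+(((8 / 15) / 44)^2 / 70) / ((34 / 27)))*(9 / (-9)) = -176387753 / 1799875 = -98.00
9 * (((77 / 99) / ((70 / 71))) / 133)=71 / 1330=0.05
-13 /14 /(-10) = 13 /140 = 0.09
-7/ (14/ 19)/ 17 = -0.56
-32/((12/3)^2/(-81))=162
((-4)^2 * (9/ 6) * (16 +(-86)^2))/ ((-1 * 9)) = -59296/ 3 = -19765.33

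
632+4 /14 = 4426 /7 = 632.29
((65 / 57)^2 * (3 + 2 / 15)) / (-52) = -3055 / 38988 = -0.08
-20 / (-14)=10 / 7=1.43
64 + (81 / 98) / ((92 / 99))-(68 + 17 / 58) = -889941 / 261464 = -3.40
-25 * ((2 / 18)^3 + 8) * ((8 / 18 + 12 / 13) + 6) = -125701150 / 85293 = -1473.76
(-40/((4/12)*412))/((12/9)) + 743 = 153013/206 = 742.78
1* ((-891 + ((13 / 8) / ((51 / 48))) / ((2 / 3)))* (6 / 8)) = -11331 / 17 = -666.53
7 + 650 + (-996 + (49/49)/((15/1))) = -5084/15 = -338.93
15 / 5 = 3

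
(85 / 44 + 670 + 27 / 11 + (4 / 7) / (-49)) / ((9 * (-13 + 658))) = 10177663 / 87609060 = 0.12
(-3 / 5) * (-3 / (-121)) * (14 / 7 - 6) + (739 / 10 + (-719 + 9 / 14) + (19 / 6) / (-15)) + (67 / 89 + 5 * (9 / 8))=-3464046937 / 5427576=-638.23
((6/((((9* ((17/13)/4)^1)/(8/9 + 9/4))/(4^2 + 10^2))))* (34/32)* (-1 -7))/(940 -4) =-3277/486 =-6.74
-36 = -36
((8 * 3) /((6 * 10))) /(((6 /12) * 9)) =0.09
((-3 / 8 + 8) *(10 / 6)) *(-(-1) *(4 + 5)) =915 / 8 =114.38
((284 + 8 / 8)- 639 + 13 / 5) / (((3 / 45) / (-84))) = 442764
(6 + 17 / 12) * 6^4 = 9612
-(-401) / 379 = 401 / 379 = 1.06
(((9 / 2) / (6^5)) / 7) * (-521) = -521 / 12096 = -0.04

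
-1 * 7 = -7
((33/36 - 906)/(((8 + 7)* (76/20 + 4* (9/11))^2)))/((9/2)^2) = -6570905/110313009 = -0.06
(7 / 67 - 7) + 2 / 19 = -6.79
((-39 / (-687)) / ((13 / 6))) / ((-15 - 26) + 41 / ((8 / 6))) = -24 / 9389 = -0.00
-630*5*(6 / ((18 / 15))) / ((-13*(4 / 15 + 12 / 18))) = 16875 / 13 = 1298.08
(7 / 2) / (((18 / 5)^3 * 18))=875 / 209952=0.00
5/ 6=0.83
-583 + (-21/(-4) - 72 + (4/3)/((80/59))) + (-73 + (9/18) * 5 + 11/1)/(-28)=-77597/120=-646.64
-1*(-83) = 83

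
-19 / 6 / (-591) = 19 / 3546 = 0.01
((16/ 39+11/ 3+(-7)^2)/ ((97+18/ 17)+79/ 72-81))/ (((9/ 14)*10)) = 131376/ 288899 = 0.45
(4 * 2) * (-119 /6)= -476 /3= -158.67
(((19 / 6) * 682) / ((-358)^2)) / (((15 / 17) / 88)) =1.68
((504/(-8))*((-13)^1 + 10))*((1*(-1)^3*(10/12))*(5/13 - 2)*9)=59535/26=2289.81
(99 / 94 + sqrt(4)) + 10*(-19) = -17573 / 94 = -186.95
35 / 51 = 0.69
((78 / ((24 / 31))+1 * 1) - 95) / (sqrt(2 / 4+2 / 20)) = 9 * sqrt(15) / 4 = 8.71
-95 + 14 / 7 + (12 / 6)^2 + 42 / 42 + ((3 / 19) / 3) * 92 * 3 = -1396 / 19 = -73.47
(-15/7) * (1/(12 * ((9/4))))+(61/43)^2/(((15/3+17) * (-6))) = -484921/5125428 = -0.09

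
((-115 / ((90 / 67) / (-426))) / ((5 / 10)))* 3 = 218822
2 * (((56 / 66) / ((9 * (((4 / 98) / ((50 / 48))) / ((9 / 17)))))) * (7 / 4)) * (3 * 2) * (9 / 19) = 180075 / 14212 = 12.67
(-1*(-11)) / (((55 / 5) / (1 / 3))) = 1 / 3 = 0.33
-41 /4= -10.25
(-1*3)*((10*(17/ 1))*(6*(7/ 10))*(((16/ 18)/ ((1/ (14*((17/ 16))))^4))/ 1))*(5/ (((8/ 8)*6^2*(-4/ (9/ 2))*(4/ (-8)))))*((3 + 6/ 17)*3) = -1200195517185/ 4096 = -293016483.69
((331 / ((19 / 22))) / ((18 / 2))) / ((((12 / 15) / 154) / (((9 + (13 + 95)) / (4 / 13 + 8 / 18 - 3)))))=-2132114985 / 4997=-426679.00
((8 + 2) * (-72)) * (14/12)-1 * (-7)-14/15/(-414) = -2586458/3105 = -833.00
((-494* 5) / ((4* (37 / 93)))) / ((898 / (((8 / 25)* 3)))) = -137826 / 83065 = -1.66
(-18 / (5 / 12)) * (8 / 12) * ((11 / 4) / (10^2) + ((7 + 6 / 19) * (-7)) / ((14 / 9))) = 2249919 / 2375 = 947.33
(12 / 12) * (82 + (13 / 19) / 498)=775897 / 9462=82.00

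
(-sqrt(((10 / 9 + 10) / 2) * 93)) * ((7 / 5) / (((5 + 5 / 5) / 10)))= -35 * sqrt(186) / 9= -53.04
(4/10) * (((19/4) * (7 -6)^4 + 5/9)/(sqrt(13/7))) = 191 * sqrt(91)/1170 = 1.56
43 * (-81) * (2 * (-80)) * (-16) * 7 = -62415360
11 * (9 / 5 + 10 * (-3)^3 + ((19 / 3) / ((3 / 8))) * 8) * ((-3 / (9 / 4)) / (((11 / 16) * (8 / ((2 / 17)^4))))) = 766592 / 11275335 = 0.07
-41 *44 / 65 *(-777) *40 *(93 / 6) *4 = 695247168 / 13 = 53480551.38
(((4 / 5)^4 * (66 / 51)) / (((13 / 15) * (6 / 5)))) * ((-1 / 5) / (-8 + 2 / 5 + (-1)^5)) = 2816 / 237575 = 0.01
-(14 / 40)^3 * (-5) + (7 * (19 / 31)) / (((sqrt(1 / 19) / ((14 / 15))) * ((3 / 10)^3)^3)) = 343 / 1600 + 372400000000 * sqrt(19) / 1830519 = 886772.75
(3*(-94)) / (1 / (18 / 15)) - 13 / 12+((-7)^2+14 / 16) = -34753 / 120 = -289.61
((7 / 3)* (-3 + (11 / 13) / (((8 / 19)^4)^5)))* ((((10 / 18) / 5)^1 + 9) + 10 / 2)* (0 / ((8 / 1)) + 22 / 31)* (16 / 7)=577645059307486404062451727159 / 392029340363346935808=1473474048.58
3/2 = 1.50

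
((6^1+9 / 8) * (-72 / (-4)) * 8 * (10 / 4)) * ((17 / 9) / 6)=1615 / 2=807.50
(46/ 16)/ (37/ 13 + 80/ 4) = 299/ 2376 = 0.13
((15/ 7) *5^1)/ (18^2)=25/ 756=0.03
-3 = -3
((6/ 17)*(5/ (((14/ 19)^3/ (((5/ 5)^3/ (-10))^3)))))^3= -8712567840033/ 101507722849792000000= -0.00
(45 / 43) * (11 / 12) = 0.96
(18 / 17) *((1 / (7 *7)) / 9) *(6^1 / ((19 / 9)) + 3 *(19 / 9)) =0.02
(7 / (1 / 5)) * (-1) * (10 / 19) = -18.42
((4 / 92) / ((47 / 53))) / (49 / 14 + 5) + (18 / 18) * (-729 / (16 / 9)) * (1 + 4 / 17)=-148939565 / 294032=-506.54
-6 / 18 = -1 / 3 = -0.33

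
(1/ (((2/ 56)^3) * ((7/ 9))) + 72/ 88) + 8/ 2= 310517/ 11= 28228.82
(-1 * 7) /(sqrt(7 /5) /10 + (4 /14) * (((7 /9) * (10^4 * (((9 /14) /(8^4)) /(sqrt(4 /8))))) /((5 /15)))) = -313600 /(896 * sqrt(35) + 46875 * sqrt(2)) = -4.38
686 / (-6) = -343 / 3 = -114.33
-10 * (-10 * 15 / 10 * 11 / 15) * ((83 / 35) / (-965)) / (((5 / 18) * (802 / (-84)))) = 197208 / 1934825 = 0.10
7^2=49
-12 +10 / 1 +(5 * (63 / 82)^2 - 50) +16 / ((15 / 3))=-1541431 / 33620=-45.85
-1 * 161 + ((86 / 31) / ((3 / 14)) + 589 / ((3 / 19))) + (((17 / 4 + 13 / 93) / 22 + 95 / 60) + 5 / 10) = 29336059 / 8184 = 3584.56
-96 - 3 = -99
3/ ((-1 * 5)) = -3/ 5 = -0.60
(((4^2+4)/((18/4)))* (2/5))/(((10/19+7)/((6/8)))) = 76/429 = 0.18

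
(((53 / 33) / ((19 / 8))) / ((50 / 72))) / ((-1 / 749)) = -729.36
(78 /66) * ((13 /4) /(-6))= -0.64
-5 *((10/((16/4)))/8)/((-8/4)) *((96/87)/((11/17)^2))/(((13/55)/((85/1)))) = 3070625/4147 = 740.44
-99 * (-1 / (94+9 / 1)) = 99 / 103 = 0.96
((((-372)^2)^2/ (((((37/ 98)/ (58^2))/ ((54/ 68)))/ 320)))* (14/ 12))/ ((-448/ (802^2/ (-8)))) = 5710381115343842407680/ 629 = 9078507337589574575.01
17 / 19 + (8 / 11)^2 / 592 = 76185 / 85063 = 0.90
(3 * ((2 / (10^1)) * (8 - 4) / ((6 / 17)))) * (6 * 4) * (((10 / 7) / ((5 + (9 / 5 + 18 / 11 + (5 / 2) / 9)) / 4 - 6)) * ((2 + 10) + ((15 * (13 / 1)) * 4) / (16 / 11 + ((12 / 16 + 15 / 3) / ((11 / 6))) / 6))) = -10883220480 / 438857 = -24799.01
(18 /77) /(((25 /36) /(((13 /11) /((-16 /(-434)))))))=32643 /3025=10.79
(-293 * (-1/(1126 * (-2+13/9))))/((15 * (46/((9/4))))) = -7911/5179600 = -0.00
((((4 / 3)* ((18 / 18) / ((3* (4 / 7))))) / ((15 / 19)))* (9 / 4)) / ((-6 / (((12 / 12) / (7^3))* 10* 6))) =-19 / 294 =-0.06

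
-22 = -22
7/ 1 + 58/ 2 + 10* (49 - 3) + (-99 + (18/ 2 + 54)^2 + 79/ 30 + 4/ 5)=131083/ 30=4369.43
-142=-142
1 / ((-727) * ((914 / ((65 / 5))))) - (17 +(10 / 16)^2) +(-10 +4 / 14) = -4034381089 / 148843072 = -27.10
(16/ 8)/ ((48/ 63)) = 21/ 8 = 2.62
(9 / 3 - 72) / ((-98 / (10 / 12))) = 115 / 196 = 0.59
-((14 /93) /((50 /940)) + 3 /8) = -11923 /3720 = -3.21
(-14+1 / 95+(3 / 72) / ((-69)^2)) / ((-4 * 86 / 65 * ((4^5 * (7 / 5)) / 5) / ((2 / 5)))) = 1410098495 / 382376706048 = 0.00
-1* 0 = 0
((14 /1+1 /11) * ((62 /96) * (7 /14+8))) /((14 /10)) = 408425 /7392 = 55.25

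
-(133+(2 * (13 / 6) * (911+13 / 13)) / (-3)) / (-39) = -3553 / 117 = -30.37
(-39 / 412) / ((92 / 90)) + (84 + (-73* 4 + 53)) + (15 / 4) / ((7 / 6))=-20148785 / 132664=-151.88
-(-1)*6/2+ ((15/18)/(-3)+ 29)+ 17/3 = 673/18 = 37.39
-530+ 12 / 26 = -6884 / 13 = -529.54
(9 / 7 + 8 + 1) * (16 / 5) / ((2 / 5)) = 576 / 7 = 82.29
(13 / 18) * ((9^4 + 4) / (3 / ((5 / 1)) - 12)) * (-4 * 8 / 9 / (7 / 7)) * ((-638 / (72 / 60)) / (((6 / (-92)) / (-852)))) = -142267247408000 / 13851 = -10271261815.61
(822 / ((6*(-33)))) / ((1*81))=-137 / 2673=-0.05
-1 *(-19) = 19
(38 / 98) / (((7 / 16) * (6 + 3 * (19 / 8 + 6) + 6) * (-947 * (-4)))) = 608 / 96471837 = 0.00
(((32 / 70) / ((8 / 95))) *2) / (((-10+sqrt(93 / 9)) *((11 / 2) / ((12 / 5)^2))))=-131328 / 103565-21888 *sqrt(93) / 517825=-1.68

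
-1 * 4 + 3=-1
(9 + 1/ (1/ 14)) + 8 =31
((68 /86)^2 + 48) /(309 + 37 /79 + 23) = 7102732 /48563985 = 0.15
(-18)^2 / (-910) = -162 / 455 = -0.36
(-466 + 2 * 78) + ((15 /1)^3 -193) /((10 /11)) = 15951 /5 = 3190.20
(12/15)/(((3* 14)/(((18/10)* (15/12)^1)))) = 3/70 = 0.04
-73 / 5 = -14.60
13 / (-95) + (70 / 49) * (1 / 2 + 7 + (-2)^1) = 5134 / 665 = 7.72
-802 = -802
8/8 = 1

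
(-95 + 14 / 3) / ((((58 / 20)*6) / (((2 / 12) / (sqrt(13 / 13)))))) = -1355 / 1566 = -0.87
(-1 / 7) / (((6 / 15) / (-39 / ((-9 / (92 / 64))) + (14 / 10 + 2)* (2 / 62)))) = -47161 / 20832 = -2.26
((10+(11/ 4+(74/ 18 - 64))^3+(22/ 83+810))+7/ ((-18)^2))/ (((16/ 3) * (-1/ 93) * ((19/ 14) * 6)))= 156072661657171/ 392408064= 397730.52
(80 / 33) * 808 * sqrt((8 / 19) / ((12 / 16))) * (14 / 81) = 3619840 * sqrt(114) / 152361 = 253.67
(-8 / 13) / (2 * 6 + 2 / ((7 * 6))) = -168 / 3289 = -0.05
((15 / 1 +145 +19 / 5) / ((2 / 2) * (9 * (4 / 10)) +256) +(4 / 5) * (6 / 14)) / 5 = 44241 / 227150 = 0.19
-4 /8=-1 /2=-0.50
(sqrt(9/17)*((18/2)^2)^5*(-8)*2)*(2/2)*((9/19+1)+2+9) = -39665659345776*sqrt(17)/323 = -506333446416.11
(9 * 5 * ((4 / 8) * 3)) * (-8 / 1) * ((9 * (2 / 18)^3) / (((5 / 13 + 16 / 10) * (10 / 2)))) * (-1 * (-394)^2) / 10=4036136 / 387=10429.29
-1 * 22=-22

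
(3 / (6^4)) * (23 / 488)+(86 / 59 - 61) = -740595251 / 12438144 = -59.54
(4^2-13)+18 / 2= 12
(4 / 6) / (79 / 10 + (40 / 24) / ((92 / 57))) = 920 / 12327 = 0.07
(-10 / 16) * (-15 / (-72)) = -25 / 192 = -0.13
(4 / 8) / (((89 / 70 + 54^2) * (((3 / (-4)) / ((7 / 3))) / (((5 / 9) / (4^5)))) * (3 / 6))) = -1225 / 2117238912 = -0.00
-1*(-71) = 71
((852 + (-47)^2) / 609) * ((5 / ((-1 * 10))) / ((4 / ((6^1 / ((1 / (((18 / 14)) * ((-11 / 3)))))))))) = 101013 / 5684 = 17.77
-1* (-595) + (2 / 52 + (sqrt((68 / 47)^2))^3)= 1614420865 / 2699398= 598.07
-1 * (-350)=350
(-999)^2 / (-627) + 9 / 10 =-1590.81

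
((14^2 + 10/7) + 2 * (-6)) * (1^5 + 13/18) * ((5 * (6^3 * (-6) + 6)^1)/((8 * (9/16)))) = -86511700/189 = -457733.86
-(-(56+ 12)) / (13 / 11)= 748 / 13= 57.54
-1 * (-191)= 191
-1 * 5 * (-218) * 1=1090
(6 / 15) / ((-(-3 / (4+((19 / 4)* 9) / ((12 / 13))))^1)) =161 / 24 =6.71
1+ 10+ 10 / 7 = 87 / 7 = 12.43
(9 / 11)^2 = 81 / 121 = 0.67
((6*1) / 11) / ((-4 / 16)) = -24 / 11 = -2.18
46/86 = 23/43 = 0.53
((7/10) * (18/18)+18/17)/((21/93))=7.79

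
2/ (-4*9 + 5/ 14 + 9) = -28/ 373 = -0.08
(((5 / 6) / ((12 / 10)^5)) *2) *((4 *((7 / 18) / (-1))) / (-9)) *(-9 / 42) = -0.02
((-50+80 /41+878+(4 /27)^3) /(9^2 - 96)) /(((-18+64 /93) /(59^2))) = 11125.62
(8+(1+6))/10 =3/2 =1.50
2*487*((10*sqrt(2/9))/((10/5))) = 4870*sqrt(2)/3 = 2295.74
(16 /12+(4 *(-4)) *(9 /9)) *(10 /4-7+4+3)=-110 /3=-36.67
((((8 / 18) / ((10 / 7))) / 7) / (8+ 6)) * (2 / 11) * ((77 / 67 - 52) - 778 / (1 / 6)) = -632326 / 232155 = -2.72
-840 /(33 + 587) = -1.35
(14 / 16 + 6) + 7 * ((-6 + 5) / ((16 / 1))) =103 / 16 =6.44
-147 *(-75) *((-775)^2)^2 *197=783522792158203125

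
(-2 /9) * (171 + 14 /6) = -1040 /27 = -38.52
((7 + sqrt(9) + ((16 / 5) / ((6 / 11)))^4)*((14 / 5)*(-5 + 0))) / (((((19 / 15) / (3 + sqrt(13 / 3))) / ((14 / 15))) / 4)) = -250486.93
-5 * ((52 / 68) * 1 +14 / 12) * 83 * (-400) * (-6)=-32702000 / 17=-1923647.06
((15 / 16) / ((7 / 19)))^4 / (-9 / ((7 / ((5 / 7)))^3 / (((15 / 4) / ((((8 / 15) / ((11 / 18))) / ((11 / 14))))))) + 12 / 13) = 9806085095625 / 208336456192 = 47.07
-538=-538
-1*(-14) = 14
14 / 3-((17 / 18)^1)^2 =1223 / 324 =3.77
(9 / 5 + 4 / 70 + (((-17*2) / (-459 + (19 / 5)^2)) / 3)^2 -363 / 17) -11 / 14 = -1341487668557 / 66145493358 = -20.28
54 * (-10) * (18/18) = -540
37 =37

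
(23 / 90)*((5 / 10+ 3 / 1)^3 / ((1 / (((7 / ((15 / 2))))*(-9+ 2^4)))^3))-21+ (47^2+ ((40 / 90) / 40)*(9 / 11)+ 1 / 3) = 8760630848 / 1670625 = 5243.92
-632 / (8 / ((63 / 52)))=-4977 / 52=-95.71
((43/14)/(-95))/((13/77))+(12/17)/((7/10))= 240113/293930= 0.82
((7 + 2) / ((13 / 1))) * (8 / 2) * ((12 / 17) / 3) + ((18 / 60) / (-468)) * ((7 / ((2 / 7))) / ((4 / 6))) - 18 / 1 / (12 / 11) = -561233 / 35360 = -15.87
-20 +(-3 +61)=38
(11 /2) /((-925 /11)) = -121 /1850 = -0.07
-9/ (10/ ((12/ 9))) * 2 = -12/ 5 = -2.40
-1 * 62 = -62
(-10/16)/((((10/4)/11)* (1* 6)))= -0.46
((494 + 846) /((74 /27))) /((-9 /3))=-6030 /37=-162.97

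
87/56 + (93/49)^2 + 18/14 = 123729/19208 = 6.44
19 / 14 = 1.36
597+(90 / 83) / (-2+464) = 3815442 / 6391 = 597.00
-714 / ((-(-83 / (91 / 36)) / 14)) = -75803 / 249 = -304.43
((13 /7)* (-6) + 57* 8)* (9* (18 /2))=252234 /7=36033.43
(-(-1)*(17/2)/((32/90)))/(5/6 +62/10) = 3.40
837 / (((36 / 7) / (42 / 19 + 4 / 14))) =7719 / 19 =406.26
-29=-29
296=296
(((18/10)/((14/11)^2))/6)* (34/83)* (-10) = -6171/8134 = -0.76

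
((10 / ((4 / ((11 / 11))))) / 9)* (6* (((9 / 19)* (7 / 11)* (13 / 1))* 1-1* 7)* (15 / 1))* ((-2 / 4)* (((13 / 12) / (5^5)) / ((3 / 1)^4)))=2093 / 12696750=0.00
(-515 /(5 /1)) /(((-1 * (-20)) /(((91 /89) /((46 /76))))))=-178087 /20470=-8.70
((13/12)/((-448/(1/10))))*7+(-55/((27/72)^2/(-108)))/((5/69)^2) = 12355869079/1536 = 8044185.60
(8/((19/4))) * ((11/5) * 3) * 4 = 4224/95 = 44.46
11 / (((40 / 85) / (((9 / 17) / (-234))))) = -11 / 208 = -0.05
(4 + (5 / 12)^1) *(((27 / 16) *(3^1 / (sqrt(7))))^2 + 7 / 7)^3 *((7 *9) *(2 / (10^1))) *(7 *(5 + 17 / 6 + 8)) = 586890277197839 / 939524096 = 624667.62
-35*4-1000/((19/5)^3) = -1085260/6859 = -158.22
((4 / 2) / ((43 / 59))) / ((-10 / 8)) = -472 / 215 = -2.20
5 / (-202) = -5 / 202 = -0.02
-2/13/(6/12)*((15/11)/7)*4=-240/1001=-0.24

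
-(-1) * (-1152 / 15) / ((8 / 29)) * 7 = -9744 / 5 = -1948.80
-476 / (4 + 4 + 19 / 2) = -136 / 5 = -27.20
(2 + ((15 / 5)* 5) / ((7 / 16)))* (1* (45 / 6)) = 272.14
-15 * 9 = -135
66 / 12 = 11 / 2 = 5.50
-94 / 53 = -1.77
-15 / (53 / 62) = -930 / 53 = -17.55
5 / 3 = 1.67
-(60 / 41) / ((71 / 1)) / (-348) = 5 / 84419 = 0.00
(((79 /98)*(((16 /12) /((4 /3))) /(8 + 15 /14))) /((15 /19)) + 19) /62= 127433 /413385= 0.31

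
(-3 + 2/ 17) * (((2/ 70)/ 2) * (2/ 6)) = -7/ 510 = -0.01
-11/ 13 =-0.85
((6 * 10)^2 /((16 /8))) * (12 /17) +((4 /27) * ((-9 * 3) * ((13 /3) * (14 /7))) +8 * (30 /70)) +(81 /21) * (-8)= 431432 /357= 1208.49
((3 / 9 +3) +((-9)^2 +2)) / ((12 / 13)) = 3367 / 36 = 93.53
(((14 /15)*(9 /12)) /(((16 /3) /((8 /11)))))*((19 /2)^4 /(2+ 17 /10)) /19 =144039 /13024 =11.06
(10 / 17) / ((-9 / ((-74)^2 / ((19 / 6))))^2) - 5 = 1199186875 / 55233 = 21711.42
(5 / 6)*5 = 25 / 6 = 4.17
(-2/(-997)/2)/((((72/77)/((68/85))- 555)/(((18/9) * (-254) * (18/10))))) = 117348/70861775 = 0.00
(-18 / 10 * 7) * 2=-126 / 5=-25.20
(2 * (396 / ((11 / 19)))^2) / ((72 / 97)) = 1260612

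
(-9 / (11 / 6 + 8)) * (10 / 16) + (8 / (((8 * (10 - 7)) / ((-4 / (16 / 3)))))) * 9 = -333 / 118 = -2.82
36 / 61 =0.59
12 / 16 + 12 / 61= 231 / 244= 0.95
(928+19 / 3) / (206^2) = 2803 / 127308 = 0.02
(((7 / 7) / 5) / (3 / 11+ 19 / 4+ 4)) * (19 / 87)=836 / 172695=0.00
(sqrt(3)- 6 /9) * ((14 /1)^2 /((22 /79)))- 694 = -38386 /33+ 7742 * sqrt(3) /11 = 55.84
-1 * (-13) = 13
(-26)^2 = 676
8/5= 1.60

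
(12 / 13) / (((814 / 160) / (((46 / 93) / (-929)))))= -14720 / 152375509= -0.00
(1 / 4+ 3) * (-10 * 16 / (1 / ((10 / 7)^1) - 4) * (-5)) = -26000 / 33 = -787.88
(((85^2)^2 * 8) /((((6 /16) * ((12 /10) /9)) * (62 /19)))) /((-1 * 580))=-3967247500 /899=-4412956.06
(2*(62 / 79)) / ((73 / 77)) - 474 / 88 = -946667 / 253748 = -3.73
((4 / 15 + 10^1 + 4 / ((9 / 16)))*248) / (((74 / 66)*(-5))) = -2133296 / 2775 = -768.76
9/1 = 9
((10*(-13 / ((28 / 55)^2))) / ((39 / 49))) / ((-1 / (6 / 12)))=15125 / 48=315.10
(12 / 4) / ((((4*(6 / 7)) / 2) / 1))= 7 / 4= 1.75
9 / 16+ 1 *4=73 / 16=4.56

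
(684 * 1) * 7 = 4788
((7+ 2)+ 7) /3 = 16 /3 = 5.33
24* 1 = 24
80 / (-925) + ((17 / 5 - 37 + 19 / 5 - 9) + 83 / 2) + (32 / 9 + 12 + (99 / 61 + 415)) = 434.79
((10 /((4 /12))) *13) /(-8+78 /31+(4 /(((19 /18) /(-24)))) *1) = -114855 /28399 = -4.04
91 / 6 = 15.17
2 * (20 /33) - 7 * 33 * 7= -53321 /33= -1615.79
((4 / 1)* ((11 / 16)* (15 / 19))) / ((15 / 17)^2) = 3179 / 1140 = 2.79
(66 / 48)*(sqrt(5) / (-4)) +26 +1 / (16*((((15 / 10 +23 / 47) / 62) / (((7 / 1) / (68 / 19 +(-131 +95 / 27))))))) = 1230921689 / 47544376-11*sqrt(5) / 32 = 25.12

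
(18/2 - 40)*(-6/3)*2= 124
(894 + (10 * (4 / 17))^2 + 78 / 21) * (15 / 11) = 2491740 / 2023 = 1231.71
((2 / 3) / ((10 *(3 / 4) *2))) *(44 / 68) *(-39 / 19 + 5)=0.08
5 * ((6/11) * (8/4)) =60/11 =5.45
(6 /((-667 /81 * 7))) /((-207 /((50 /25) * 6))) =0.01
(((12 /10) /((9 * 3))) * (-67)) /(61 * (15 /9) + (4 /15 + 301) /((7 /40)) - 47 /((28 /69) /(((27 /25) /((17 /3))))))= -0.00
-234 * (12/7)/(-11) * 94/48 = 5499/77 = 71.42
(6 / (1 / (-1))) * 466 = -2796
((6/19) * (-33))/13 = -198/247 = -0.80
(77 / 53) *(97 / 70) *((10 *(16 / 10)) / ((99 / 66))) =21.47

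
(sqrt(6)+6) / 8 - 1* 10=-37 / 4+sqrt(6) / 8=-8.94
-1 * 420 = -420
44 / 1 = 44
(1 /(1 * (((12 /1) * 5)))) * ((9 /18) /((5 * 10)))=1 /6000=0.00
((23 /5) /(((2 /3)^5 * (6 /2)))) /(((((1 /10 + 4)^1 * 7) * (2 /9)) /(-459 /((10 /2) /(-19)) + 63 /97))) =3547276821 /1113560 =3185.53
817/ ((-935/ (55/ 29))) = -817/ 493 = -1.66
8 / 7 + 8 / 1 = 9.14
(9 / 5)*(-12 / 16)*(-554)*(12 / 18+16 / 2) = 6481.80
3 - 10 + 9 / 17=-110 / 17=-6.47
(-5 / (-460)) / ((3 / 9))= 3 / 92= 0.03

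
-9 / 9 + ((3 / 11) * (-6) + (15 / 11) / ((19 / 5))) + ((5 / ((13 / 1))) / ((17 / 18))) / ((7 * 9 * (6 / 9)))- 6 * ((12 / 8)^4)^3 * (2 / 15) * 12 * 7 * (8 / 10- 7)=111854748369593 / 2069267200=54055.25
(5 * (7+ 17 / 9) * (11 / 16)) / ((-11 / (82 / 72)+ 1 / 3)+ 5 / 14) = -157850 / 46329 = -3.41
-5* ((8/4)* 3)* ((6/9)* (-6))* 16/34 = 960/17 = 56.47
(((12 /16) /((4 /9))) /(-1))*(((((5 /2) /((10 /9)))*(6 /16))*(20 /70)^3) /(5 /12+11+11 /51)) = -12393 /4341008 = -0.00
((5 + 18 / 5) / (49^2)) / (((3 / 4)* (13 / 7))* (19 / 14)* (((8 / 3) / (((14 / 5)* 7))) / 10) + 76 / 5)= 172 / 731139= 0.00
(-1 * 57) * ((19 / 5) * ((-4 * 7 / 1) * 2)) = 12129.60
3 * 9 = 27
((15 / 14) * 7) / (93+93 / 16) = 40 / 527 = 0.08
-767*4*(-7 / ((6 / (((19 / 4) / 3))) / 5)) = 510055 / 18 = 28336.39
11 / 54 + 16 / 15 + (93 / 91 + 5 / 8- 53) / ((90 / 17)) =-1656931 / 196560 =-8.43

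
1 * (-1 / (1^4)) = -1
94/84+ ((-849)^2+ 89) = 30277427/42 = 720891.12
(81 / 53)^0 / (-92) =-1 / 92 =-0.01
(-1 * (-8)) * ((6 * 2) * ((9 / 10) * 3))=1296 / 5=259.20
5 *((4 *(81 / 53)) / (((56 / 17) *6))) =2295 / 1484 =1.55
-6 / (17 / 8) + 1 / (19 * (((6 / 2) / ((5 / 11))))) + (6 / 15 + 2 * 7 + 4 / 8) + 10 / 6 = 488577 / 35530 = 13.75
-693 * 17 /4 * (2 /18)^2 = -1309 /36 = -36.36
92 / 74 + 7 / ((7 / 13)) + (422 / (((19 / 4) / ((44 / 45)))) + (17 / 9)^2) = 29803676 / 284715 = 104.68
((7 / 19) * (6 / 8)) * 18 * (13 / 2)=2457 / 76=32.33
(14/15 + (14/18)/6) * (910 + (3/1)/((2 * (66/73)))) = 1279159/1320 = 969.06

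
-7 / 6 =-1.17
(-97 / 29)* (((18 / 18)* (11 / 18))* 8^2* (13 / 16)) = -27742 / 261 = -106.29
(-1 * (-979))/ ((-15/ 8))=-7832/ 15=-522.13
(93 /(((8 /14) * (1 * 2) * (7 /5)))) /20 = 93 /32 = 2.91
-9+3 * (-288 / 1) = -873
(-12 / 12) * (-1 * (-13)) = -13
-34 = -34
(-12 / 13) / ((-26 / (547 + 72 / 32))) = 39 / 2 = 19.50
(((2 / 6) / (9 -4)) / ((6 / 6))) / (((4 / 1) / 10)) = 1 / 6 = 0.17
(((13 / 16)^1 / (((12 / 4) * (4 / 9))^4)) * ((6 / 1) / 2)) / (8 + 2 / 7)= 0.09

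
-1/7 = -0.14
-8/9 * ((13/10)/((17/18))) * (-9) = 936/85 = 11.01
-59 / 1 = -59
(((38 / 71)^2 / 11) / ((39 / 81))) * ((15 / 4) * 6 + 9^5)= 2303079642 / 720863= 3194.89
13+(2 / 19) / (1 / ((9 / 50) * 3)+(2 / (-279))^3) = 4988621126 / 382069499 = 13.06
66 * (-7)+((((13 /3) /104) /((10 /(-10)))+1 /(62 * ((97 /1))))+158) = -21942067 /72168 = -304.04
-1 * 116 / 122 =-58 / 61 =-0.95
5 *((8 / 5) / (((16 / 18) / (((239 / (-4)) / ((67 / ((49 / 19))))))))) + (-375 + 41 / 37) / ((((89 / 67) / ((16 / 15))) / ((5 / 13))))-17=-100167836617 / 653950284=-153.17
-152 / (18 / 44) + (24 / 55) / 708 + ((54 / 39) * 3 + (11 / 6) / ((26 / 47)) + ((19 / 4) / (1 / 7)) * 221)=2651642249 / 379665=6984.16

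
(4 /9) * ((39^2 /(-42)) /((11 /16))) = -5408 /231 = -23.41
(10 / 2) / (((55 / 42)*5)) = 42 / 55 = 0.76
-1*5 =-5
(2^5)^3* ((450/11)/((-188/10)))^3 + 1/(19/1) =-337625.94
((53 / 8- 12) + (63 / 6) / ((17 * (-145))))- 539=-10735159 / 19720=-544.38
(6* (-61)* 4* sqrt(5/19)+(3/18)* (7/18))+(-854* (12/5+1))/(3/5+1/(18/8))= -14111167/5076 - 1464* sqrt(95)/19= -3530.99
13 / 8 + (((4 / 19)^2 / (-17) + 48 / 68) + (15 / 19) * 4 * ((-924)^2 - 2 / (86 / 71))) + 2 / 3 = 17075642548757 / 6333384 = 2696132.52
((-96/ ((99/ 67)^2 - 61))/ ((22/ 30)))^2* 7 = 18281096971200/ 527187809929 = 34.68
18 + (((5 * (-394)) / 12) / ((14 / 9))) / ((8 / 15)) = -40293 / 224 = -179.88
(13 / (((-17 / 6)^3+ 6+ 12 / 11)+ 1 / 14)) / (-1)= 216216 / 259177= 0.83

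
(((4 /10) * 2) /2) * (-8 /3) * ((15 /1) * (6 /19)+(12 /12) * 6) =-1088 /95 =-11.45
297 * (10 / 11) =270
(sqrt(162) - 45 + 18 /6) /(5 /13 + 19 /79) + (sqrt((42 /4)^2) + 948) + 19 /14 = 3081*sqrt(2) /214 + 668610 /749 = 913.03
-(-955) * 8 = 7640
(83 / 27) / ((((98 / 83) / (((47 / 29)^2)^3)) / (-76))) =-2821804547256278 / 786951253683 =-3585.74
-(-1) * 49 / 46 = 49 / 46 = 1.07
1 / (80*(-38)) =-1 / 3040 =-0.00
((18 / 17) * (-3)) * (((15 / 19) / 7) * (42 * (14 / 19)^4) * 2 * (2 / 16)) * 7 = -326728080 / 42093683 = -7.76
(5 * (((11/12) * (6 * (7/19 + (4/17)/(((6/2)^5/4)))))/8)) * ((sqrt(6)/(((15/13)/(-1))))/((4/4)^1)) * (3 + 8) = -45964633 * sqrt(6)/3767472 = -29.88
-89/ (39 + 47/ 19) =-1691/ 788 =-2.15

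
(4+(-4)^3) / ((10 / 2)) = -12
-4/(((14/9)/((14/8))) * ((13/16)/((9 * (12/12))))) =-648/13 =-49.85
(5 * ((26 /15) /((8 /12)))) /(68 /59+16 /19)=1121 /172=6.52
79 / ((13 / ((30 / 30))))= 79 / 13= 6.08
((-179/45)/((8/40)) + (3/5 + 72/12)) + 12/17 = -9626/765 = -12.58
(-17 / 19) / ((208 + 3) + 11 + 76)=-17 / 5662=-0.00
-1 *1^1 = -1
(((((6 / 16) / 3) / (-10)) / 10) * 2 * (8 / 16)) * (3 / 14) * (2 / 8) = -3 / 44800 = -0.00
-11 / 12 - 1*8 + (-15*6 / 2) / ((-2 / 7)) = 1783 / 12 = 148.58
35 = 35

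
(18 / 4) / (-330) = -3 / 220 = -0.01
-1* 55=-55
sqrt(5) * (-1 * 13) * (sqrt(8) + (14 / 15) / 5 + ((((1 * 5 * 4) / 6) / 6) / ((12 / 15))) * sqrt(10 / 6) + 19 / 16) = -26 * sqrt(10) - 21437 * sqrt(5) / 1200 - 1625 * sqrt(3) / 108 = -148.23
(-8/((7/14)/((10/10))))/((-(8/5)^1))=10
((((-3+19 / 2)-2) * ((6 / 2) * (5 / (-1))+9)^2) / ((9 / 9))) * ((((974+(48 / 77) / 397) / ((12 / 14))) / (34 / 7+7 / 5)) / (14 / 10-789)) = -23447225025 / 627699479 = -37.35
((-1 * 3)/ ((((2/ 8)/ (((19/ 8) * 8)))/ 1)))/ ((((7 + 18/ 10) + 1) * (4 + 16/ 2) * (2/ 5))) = -475/ 98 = -4.85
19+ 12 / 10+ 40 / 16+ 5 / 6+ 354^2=1880093 / 15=125339.53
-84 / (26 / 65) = -210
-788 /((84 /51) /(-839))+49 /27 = 75865240 /189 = 401403.39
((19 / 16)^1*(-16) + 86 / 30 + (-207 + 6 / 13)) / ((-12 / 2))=43421 / 1170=37.11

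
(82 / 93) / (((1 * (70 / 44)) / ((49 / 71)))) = 12628 / 33015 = 0.38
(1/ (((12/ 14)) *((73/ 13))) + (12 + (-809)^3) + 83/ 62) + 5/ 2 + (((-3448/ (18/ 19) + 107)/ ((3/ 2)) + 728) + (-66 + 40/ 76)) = -1229359367045501/ 2321838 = -529476805.46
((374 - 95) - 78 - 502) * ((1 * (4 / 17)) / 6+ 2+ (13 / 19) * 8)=-2191280 / 969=-2261.38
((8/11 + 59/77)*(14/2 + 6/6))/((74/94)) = 43240/2849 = 15.18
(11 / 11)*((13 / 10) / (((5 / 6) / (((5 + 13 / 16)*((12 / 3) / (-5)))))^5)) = -21976795586187 / 3125000000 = -7032.57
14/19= 0.74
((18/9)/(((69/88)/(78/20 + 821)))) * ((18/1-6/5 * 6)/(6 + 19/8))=104531328/38525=2713.34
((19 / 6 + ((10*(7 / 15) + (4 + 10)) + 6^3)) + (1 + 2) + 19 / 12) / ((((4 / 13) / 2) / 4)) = 37817 / 6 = 6302.83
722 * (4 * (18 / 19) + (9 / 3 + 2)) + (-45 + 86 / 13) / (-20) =1650459 / 260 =6347.92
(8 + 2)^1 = 10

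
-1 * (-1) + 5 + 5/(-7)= 37/7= 5.29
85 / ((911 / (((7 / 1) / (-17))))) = -35 / 911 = -0.04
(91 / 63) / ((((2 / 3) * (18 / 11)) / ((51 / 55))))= 1.23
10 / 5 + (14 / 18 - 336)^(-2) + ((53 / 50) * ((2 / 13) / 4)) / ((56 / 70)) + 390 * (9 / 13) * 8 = 20466797276277 / 9466380560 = 2162.05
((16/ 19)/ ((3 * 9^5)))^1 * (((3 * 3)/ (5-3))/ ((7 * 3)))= 8/ 7853517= 0.00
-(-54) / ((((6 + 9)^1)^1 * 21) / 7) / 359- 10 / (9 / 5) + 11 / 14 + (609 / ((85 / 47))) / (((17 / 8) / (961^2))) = 1913140599394021 / 13072626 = 146347076.66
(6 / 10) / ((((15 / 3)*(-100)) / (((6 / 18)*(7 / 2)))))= -0.00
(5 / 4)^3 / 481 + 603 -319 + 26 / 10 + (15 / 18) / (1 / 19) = 139653491 / 461760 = 302.44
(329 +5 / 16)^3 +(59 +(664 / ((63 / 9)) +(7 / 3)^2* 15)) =3071897741105 / 86016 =35713096.88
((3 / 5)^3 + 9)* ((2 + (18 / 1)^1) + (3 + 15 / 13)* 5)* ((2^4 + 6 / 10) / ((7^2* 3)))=3378432 / 79625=42.43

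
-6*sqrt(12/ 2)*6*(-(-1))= -36*sqrt(6)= -88.18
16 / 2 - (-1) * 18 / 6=11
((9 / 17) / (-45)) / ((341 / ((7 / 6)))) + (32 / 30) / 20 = 15447 / 289850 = 0.05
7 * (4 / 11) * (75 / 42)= 50 / 11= 4.55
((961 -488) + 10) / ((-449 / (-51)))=24633 / 449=54.86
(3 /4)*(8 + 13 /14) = 6.70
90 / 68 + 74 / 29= 3821 / 986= 3.88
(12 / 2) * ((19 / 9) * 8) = 304 / 3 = 101.33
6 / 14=3 / 7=0.43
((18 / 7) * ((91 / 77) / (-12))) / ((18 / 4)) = -0.06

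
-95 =-95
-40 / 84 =-10 / 21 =-0.48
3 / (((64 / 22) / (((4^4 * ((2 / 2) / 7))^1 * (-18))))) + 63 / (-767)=-3645225 / 5369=-678.94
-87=-87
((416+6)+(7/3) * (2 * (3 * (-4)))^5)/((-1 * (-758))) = -9289517/379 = -24510.60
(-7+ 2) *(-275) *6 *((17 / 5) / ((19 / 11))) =308550 / 19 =16239.47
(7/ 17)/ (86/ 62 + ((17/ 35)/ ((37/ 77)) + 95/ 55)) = 441595/ 4424029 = 0.10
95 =95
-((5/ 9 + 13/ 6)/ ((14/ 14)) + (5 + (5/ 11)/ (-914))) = -349354/ 45243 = -7.72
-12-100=-112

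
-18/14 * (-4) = 36/7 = 5.14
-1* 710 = -710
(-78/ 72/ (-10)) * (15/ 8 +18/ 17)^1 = 1729/ 5440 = 0.32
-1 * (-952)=952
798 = 798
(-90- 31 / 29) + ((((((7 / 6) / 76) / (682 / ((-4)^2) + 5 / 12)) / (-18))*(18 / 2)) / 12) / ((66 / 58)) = -41053252231 / 450792936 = -91.07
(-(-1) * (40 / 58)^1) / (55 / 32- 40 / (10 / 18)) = -0.01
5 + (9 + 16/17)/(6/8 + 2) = 1611/187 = 8.61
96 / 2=48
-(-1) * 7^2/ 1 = 49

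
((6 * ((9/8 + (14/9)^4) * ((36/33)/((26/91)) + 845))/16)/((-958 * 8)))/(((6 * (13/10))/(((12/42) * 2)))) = -1554937295/73212781824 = -0.02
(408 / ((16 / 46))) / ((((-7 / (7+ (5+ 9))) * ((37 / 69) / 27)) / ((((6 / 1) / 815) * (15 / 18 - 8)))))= 281903571 / 30155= 9348.49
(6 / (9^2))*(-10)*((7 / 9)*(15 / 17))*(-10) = 7000 / 1377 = 5.08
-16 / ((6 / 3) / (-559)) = 4472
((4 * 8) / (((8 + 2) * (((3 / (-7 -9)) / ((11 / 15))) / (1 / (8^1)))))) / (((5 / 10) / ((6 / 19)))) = -1408 / 1425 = -0.99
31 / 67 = 0.46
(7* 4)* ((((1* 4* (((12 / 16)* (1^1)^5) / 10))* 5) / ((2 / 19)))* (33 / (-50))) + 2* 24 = -10767 / 50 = -215.34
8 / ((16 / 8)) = 4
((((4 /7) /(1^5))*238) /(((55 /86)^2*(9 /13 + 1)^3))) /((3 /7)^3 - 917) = -23686997243 /316569898150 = -0.07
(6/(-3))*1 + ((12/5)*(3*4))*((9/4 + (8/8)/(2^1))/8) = 79/10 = 7.90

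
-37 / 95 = -0.39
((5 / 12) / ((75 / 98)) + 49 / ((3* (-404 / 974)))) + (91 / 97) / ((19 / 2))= -324458624 / 8376435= -38.73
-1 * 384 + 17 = -367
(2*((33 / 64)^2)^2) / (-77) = -107811 / 58720256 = -0.00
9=9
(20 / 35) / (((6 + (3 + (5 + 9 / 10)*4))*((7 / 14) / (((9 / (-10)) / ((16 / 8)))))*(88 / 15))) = -135 / 50204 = -0.00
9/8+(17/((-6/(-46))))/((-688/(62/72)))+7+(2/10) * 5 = 665903/74304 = 8.96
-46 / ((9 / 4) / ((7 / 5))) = -1288 / 45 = -28.62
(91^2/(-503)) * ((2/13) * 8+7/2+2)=-111475/1006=-110.81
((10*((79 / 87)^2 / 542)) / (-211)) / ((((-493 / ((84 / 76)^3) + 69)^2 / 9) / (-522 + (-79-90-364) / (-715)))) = 15345551308124709 / 3978567511180991992604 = 0.00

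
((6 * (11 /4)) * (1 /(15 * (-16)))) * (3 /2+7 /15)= -0.14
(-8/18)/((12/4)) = -4/27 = -0.15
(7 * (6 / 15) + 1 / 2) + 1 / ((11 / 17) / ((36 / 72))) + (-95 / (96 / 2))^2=1012471 / 126720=7.99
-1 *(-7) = 7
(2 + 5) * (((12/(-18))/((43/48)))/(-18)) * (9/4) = 28/43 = 0.65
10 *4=40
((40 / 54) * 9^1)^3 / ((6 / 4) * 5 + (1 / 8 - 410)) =-64000 / 86913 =-0.74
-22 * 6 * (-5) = 660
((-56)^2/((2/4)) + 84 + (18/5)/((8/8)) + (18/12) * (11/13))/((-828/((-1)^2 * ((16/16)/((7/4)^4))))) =-26461216/32305455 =-0.82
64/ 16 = 4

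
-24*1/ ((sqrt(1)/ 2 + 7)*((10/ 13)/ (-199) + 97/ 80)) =-662272/ 250139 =-2.65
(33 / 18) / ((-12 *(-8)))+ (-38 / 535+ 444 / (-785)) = -29877079 / 48381120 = -0.62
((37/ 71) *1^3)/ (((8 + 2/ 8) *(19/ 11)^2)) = 1628/ 76893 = 0.02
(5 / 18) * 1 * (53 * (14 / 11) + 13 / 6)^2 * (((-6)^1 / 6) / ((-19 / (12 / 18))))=105570125 / 2234628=47.24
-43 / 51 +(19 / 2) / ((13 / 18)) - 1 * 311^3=-19943184991 / 663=-30080218.69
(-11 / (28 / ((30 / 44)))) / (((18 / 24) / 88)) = -220 / 7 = -31.43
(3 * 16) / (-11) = -48 / 11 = -4.36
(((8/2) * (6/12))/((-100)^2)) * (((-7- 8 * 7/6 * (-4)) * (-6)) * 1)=-91/2500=-0.04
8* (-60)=-480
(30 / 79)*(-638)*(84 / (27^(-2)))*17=-19924969680 / 79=-252214806.08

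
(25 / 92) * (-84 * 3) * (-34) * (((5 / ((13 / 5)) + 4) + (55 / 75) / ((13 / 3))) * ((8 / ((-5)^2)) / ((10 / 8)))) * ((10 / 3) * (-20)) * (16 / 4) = -289529856 / 299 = -968327.28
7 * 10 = 70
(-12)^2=144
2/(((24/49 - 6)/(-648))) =1176/5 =235.20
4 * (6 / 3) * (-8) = -64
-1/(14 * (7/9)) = -9/98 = -0.09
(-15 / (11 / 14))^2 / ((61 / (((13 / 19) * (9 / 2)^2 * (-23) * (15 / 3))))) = -1335072375 / 140239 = -9519.98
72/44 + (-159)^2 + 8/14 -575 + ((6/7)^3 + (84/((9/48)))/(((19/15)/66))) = 3444703396/71687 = 48052.00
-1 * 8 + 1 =-7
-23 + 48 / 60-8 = -151 / 5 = -30.20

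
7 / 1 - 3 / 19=130 / 19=6.84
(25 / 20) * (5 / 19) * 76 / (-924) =-25 / 924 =-0.03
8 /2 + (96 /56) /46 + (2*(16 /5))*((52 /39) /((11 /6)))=76966 /8855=8.69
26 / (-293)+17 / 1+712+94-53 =225584 / 293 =769.91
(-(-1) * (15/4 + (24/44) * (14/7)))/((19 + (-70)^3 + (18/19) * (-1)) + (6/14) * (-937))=-9443/669826784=-0.00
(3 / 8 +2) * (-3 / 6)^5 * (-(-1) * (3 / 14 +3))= -855 / 3584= -0.24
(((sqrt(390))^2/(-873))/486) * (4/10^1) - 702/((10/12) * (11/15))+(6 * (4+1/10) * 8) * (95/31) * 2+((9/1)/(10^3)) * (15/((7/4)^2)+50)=6848224996793/118154351700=57.96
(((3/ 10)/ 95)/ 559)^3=27/ 149763589132625000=0.00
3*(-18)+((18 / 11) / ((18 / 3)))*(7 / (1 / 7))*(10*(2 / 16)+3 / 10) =-7323 / 220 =-33.29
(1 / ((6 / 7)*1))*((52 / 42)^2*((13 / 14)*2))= 4394 / 1323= 3.32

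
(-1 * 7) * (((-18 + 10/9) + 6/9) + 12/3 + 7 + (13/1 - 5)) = -19.44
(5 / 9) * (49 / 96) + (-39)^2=1314389 / 864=1521.28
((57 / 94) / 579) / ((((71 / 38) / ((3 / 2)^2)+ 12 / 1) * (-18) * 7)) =-361 / 557249672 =-0.00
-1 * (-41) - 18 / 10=39.20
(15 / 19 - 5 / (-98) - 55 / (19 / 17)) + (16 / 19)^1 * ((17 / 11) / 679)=-96095547 / 1986754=-48.37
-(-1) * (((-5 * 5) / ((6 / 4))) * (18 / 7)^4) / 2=-874800 / 2401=-364.35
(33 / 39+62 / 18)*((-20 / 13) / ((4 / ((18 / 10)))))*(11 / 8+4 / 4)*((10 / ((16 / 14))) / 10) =-33383 / 5408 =-6.17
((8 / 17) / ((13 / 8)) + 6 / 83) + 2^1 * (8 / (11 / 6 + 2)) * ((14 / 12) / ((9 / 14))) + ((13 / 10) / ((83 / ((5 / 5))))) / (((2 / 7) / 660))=44.12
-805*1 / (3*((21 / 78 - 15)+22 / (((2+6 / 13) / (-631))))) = 0.05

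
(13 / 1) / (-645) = -13 / 645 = -0.02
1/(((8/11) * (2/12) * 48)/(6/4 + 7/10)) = 121/320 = 0.38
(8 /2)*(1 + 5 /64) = 69 /16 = 4.31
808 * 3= 2424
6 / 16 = 3 / 8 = 0.38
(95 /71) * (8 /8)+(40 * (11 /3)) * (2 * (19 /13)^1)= 1190825 /2769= 430.06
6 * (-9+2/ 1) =-42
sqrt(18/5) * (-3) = -9 * sqrt(10)/5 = -5.69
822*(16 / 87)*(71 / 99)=311264 / 2871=108.42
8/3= 2.67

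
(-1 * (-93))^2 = 8649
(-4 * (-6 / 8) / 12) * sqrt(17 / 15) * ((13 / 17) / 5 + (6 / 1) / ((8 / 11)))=2857 * sqrt(255) / 20400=2.24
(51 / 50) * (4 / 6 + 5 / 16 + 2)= 2431 / 800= 3.04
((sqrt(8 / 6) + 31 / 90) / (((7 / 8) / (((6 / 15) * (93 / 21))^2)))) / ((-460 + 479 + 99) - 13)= 476656 / 40516875 + 61504 * sqrt(3) / 2701125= 0.05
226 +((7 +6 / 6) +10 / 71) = 16624 / 71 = 234.14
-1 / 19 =-0.05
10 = 10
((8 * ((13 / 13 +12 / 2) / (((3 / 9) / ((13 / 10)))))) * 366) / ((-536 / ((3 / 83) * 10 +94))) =-391278888 / 27805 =-14072.25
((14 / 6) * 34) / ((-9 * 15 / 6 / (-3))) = 476 / 45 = 10.58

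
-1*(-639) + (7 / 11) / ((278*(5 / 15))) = 1954083 / 3058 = 639.01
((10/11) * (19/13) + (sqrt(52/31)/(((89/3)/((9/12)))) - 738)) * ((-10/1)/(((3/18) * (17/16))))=101130240/2431 - 4320 * sqrt(403)/46903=41598.41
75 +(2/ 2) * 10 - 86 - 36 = -37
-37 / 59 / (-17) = 37 / 1003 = 0.04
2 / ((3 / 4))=8 / 3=2.67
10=10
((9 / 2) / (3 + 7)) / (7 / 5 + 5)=0.07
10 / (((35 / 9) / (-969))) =-17442 / 7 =-2491.71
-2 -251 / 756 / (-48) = -72325 / 36288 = -1.99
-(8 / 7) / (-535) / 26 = 4 / 48685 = 0.00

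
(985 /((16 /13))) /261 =12805 /4176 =3.07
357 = 357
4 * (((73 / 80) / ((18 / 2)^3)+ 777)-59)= 41873833 / 14580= 2872.01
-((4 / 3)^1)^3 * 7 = -448 / 27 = -16.59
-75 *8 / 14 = -300 / 7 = -42.86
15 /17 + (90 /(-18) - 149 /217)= -17723 /3689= -4.80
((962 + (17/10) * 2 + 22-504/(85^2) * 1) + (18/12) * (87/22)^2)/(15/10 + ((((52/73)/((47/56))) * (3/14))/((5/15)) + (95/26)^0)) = 24254590996213/73081713100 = 331.88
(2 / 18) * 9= 1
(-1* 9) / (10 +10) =-0.45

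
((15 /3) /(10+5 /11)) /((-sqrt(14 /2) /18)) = -198* sqrt(7) /161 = -3.25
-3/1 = -3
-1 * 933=-933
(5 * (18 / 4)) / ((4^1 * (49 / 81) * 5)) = 729 / 392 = 1.86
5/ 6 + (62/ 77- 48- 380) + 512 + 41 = 58507/ 462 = 126.64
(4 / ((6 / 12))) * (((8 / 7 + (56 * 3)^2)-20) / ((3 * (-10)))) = -263248 / 35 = -7521.37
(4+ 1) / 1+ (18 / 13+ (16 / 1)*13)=2787 / 13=214.38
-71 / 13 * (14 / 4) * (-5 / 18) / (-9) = -2485 / 4212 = -0.59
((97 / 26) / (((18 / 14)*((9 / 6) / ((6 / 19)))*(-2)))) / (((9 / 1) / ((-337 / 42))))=0.27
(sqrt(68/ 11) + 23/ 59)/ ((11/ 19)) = 437/ 649 + 38 * sqrt(187)/ 121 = 4.97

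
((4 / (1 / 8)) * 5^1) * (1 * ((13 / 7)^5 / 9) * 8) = 475255040 / 151263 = 3141.91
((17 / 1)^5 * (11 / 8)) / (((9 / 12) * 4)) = 15618427 / 24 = 650767.79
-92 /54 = -46 /27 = -1.70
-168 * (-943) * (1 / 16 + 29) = 9208395 / 2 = 4604197.50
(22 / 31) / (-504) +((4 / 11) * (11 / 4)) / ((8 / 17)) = 33179 / 15624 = 2.12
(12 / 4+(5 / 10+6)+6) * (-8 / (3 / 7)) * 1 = -868 / 3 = -289.33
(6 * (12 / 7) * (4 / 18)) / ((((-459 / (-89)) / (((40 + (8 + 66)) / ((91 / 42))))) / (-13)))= -108224 / 357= -303.15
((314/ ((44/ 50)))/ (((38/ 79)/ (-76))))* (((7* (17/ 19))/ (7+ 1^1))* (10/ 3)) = -184494625/ 1254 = -147124.90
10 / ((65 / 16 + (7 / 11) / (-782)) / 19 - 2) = -688160 / 122921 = -5.60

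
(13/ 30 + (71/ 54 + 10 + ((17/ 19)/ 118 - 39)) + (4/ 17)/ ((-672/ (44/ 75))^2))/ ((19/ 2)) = -20606811341359/ 7185537135000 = -2.87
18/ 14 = 9/ 7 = 1.29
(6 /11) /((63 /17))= 34 /231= 0.15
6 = 6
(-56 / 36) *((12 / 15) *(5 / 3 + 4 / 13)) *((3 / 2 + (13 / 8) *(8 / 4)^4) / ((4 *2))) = -5929 / 702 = -8.45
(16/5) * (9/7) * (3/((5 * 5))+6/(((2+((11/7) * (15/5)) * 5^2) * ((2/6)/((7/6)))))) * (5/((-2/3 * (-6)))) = 1.52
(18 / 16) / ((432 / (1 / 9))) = 1 / 3456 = 0.00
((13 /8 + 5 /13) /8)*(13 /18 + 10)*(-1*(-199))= 8027063 /14976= 536.00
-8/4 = -2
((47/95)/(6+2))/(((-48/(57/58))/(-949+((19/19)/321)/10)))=143175583/119155200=1.20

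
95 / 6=15.83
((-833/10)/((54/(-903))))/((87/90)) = 250733/174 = 1440.99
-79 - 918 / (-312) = -3955 / 52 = -76.06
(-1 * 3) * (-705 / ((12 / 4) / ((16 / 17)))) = 11280 / 17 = 663.53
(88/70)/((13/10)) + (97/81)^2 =1433587/597051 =2.40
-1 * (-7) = 7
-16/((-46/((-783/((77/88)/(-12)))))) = 601344/161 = 3735.06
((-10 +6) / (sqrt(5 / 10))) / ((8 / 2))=-sqrt(2)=-1.41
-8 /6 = -4 /3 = -1.33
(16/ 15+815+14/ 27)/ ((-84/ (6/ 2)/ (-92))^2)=58316431/ 6615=8815.79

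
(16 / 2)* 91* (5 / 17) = 3640 / 17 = 214.12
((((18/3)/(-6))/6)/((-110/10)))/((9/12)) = 0.02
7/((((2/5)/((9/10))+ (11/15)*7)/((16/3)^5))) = 36700160/6777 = 5415.40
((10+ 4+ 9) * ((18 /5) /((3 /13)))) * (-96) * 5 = -172224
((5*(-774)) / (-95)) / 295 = 774 / 5605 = 0.14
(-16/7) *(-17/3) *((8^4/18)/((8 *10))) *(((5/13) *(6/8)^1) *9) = 95.65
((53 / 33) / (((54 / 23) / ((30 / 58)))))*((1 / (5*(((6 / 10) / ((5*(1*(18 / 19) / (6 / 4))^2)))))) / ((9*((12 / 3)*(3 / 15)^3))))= 7618750 / 9327879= 0.82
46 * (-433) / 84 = -9959 / 42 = -237.12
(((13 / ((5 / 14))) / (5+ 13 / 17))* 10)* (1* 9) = 3978 / 7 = 568.29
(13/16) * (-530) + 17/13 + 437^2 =19816127/104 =190539.68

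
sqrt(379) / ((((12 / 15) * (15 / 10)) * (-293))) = -5 * sqrt(379) / 1758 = -0.06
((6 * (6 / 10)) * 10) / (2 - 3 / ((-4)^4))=9216 / 509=18.11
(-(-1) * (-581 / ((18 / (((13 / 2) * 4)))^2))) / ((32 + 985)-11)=-98189 / 81486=-1.20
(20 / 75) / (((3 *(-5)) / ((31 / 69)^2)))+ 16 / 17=17074252 / 18210825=0.94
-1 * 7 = -7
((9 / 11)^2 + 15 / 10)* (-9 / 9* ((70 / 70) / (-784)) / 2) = 75 / 54208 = 0.00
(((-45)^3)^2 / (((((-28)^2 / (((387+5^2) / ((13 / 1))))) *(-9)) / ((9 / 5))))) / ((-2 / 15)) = 2565863578125 / 5096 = 503505411.72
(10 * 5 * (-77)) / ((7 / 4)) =-2200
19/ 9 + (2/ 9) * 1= 7/ 3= 2.33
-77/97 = -0.79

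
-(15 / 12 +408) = -1637 / 4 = -409.25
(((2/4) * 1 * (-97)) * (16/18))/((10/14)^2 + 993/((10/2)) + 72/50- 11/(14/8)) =-237650/1070883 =-0.22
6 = 6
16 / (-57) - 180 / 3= -3436 / 57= -60.28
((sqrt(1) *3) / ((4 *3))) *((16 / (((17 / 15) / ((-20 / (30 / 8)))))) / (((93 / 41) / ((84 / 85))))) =-73472 / 8959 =-8.20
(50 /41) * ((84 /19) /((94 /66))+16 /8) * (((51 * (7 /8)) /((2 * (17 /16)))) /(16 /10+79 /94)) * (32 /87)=510496000 /25911877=19.70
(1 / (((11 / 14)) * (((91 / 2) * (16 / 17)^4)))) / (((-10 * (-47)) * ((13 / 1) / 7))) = 0.00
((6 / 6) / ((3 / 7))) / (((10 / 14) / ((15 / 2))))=24.50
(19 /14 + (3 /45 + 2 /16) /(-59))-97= -4740221 /49560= -95.65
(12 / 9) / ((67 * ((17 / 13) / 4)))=0.06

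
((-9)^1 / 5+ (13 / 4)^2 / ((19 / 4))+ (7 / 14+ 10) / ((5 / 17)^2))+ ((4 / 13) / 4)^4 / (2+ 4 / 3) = 6609787117 / 54265900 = 121.80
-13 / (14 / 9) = -117 / 14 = -8.36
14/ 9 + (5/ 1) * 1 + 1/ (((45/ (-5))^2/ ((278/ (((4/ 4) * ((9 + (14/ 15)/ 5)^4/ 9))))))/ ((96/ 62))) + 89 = 6008520554741060/ 62875447767639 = 95.56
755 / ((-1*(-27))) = 755 / 27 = 27.96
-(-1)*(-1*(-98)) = 98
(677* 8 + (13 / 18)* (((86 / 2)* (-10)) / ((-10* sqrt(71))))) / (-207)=-5416 / 207 - 559* sqrt(71) / 264546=-26.18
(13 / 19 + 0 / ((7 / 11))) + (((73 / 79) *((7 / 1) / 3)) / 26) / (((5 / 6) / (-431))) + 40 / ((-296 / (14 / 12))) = -917571703 / 21659430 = -42.36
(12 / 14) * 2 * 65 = 780 / 7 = 111.43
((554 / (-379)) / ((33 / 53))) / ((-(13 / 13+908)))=29362 / 11368863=0.00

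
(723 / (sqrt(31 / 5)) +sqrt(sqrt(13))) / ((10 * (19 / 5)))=13^(1 / 4) / 38 +723 * sqrt(155) / 1178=7.69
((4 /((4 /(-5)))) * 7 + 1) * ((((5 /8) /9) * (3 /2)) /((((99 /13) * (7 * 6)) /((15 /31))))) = -5525 /1031184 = -0.01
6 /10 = 3 /5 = 0.60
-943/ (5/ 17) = -16031/ 5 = -3206.20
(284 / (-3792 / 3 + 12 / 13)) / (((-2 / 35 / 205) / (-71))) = -94039855 / 1642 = -57271.53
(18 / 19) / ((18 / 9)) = 9 / 19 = 0.47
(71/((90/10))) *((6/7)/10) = 71/105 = 0.68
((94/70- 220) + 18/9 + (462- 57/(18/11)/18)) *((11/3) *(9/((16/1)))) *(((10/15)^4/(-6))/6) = -10120891/3674160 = -2.75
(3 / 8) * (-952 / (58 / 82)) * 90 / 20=-131733 / 58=-2271.26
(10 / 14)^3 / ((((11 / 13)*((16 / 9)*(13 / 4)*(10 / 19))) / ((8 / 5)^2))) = 0.36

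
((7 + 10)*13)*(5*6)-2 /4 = 13259 /2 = 6629.50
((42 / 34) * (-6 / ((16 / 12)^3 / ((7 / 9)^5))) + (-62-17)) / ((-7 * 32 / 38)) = 200655523 / 14805504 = 13.55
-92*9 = -828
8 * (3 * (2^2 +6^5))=186720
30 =30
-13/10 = -1.30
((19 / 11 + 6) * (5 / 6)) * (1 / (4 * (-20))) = -85 / 1056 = -0.08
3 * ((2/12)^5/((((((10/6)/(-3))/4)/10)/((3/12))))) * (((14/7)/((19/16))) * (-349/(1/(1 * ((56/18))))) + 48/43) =839879/66177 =12.69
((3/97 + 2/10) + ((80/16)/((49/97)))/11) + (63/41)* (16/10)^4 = 15006437709/1339751875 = 11.20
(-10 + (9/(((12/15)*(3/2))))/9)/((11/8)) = -20/3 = -6.67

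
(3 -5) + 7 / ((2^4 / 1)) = -25 / 16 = -1.56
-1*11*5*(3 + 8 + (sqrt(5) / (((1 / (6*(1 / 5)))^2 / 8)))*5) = -3168*sqrt(5) - 605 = -7688.86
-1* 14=-14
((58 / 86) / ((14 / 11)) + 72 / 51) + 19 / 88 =971547 / 450296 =2.16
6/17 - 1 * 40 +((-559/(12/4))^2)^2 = 1659954326543/1377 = 1205486075.92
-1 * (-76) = 76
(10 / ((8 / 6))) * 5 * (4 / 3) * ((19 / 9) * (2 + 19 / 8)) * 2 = 16625 / 18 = 923.61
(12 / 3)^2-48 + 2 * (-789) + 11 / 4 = -6429 / 4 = -1607.25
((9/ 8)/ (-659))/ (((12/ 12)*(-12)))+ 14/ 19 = 0.74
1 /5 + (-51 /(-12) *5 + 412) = 8669 /20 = 433.45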